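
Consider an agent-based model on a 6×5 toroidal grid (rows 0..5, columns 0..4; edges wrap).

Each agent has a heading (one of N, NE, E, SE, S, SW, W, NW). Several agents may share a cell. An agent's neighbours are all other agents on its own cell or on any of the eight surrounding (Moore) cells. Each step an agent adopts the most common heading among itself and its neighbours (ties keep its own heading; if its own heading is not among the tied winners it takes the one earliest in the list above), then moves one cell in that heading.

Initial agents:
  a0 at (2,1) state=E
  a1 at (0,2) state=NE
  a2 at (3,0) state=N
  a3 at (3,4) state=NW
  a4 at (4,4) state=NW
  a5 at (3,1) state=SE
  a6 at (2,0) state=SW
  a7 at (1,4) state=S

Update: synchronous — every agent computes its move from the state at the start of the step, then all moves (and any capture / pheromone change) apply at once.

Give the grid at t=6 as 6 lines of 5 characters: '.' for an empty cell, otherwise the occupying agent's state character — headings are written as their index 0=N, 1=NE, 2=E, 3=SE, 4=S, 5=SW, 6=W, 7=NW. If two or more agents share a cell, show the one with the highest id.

...1.
.....
.....
..777
...77
...7.

t=1: a0@(2,2):E a1@(5,3):NE a2@(2,4):NW a3@(2,3):NW a4@(3,3):NW a5@(4,2):SE a6@(3,4):SW a7@(2,4):S
t=2: a0@(1,1):NW a1@(4,4):NE a2@(1,3):NW a3@(1,2):NW a4@(2,2):NW a5@(5,3):SE a6@(2,3):NW a7@(1,3):NW
t=3: a0@(0,0):NW a1@(3,0):NE a2@(0,2):NW a3@(0,1):NW a4@(1,1):NW a5@(0,4):SE a6@(1,2):NW a7@(0,2):NW
t=4: a0@(5,4):NW a1@(2,1):NE a2@(5,1):NW a3@(5,0):NW a4@(0,0):NW a5@(1,0):SE a6@(0,1):NW a7@(5,1):NW
t=5: a0@(4,3):NW a1@(1,2):NE a2@(4,0):NW a3@(4,4):NW a4@(5,4):NW a5@(0,4):NW a6@(5,0):NW a7@(4,0):NW
t=6: a0@(3,2):NW a1@(0,3):NE a2@(3,4):NW a3@(3,3):NW a4@(4,3):NW a5@(5,3):NW a6@(4,4):NW a7@(3,4):NW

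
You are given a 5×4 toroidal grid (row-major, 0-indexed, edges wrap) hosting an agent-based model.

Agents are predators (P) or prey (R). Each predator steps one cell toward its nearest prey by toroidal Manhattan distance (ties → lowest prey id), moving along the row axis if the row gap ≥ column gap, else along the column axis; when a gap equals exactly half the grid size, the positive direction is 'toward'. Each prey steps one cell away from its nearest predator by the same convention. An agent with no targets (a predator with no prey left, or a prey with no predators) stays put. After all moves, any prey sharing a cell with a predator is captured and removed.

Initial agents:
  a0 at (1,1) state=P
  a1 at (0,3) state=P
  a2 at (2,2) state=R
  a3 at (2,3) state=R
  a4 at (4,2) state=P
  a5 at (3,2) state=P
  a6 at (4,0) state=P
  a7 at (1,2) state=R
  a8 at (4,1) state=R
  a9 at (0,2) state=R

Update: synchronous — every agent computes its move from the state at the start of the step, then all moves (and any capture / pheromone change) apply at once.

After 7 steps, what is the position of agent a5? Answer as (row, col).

t=1: a0@(1,2):P a1@(0,2):P a3@(3,3):R a4@(4,1):P a5@(2,2):P a6@(4,1):P a7@(1,3):R a8@(4,0):R a9@(0,1):R
t=2: a0@(1,3):P a1@(0,1):P a3@(4,3):R a4@(4,0):P a5@(3,2):P a6@(4,0):P a7@(1,0):R a8@(4,3):R a9@(0,0):R
t=3: a0@(1,0):P a1@(0,0):P a4@(4,3):P a5@(4,2):P a6@(4,3):P a7@(1,1):R a9@(0,3):R
t=4: a0@(1,1):P a1@(0,3):P a4@(0,3):P a5@(0,2):P a6@(0,3):P a7@(1,2):R
t=5: a0@(1,2):P a1@(1,3):P a4@(1,3):P a5@(1,2):P a6@(1,3):P
t=6: (unchanged — steady state)

(1, 2)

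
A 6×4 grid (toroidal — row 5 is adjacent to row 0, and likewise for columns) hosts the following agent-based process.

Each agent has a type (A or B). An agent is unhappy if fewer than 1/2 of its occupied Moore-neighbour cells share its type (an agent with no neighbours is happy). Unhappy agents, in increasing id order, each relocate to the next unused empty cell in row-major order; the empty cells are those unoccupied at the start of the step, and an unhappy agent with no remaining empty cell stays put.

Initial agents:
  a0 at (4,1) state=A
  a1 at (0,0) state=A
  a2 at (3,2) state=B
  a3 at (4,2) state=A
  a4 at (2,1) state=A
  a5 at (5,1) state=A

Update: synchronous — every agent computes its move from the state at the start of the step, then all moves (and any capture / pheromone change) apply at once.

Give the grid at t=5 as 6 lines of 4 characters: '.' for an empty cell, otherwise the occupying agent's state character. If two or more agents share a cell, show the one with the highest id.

ABA.
....
....
....
.AA.
.A..

t=1: a0@(4,1):A a1@(0,0):A a2@(0,1):B a3@(4,2):A a4@(0,2):A a5@(5,1):A
t=2: a0@(4,1):A a1@(0,0):A a2@(0,3):B a3@(4,2):A a4@(0,2):A a5@(5,1):A
t=3: a0@(4,1):A a1@(0,0):A a2@(0,1):B a3@(4,2):A a4@(0,2):A a5@(5,1):A
t=4: a0@(4,1):A a1@(0,0):A a2@(0,3):B a3@(4,2):A a4@(0,2):A a5@(5,1):A
t=5: a0@(4,1):A a1@(0,0):A a2@(0,1):B a3@(4,2):A a4@(0,2):A a5@(5,1):A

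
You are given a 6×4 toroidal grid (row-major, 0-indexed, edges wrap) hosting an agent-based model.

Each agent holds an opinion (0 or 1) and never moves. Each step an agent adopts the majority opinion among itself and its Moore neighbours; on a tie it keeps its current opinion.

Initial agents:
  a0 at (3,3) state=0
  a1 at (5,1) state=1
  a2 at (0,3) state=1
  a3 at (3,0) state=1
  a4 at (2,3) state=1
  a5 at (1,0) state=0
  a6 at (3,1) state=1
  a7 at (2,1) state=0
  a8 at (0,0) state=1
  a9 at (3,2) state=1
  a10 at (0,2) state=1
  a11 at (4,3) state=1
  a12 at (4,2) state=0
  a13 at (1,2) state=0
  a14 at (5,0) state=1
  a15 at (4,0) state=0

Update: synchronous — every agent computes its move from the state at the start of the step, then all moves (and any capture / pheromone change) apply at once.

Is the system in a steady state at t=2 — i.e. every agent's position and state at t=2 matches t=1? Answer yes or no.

t=1: a0@(3,3):1 a1@(5,1):1 a2@(0,3):1 a3@(3,0):1 a4@(2,3):1 a5@(1,0):1 a6@(3,1):1 a7@(2,1):0 a8@(0,0):1 a9@(3,2):1 a10@(0,2):1 a11@(4,3):1 a12@(4,2):1 a13@(1,2):1 a14@(5,0):1 a15@(4,0):1
t=2: a0@(3,3):1 a1@(5,1):1 a2@(0,3):1 a3@(3,0):1 a4@(2,3):1 a5@(1,0):1 a6@(3,1):1 a7@(2,1):1 a8@(0,0):1 a9@(3,2):1 a10@(0,2):1 a11@(4,3):1 a12@(4,2):1 a13@(1,2):1 a14@(5,0):1 a15@(4,0):1

no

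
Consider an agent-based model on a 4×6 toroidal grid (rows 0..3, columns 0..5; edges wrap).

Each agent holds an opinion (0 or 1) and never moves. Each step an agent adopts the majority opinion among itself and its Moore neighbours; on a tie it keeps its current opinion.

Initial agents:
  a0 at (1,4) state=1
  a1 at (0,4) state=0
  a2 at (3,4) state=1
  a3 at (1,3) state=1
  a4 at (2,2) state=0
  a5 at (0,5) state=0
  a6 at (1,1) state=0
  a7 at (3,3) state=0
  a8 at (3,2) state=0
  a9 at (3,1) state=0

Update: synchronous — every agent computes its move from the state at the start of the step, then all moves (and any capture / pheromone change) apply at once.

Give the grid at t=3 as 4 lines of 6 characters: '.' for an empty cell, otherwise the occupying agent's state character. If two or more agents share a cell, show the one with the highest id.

....00
.0.11.
..0...
.0000.

t=1: a0@(1,4):1 a1@(0,4):0 a2@(3,4):0 a3@(1,3):1 a4@(2,2):0 a5@(0,5):0 a6@(1,1):0 a7@(3,3):0 a8@(3,2):0 a9@(3,1):0
t=2: (unchanged — steady state)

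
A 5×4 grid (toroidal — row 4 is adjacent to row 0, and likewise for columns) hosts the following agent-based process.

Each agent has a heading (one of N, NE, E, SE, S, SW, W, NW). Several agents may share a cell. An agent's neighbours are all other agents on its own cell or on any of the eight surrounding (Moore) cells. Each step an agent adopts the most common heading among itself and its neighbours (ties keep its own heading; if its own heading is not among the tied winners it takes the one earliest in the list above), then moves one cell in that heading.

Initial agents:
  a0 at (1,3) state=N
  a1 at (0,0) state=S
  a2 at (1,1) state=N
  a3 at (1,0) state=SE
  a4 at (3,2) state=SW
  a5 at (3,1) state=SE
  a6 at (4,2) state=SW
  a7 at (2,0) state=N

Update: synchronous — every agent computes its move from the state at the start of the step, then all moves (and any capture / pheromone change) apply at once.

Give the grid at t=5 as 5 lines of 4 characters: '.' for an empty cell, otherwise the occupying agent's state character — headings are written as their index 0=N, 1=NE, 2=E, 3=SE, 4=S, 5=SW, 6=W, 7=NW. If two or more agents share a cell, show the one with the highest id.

t=1: a0@(0,3):N a1@(4,0):N a2@(0,1):N a3@(0,0):N a4@(4,1):SW a5@(4,0):SW a6@(0,1):SW a7@(1,0):N
t=2: a0@(4,3):N a1@(3,0):N a2@(4,1):N a3@(4,0):N a4@(0,0):SW a5@(3,0):N a6@(4,1):N a7@(0,0):N
t=3: a0@(3,3):N a1@(2,0):N a2@(3,1):N a3@(3,0):N a4@(4,0):N a5@(2,0):N a6@(3,1):N a7@(4,0):N
t=4: a0@(2,3):N a1@(1,0):N a2@(2,1):N a3@(2,0):N a4@(3,0):N a5@(1,0):N a6@(2,1):N a7@(3,0):N
t=5: a0@(1,3):N a1@(0,0):N a2@(1,1):N a3@(1,0):N a4@(2,0):N a5@(0,0):N a6@(1,1):N a7@(2,0):N

0...
00.0
0...
....
....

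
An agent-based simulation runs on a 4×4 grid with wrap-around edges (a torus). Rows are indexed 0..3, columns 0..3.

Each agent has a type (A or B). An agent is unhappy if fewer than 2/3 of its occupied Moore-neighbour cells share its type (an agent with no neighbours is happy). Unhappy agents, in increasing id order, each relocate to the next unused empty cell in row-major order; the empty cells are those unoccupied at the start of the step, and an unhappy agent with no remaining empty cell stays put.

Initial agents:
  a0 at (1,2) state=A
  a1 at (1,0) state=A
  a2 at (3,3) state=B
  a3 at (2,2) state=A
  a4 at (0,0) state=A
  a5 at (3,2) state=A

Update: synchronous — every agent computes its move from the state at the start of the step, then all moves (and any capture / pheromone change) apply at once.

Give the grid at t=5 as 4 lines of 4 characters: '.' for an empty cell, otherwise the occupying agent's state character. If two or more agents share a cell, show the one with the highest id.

.AAA
B.AA
....
....

t=1: a0@(1,2):A a1@(1,0):A a2@(0,1):B a3@(2,2):A a4@(0,2):A a5@(0,3):A
t=2: a0@(1,2):A a1@(0,0):A a2@(1,1):B a3@(2,2):A a4@(0,2):A a5@(0,3):A
t=3: a0@(1,2):A a1@(0,1):A a2@(1,0):B a3@(1,3):A a4@(0,2):A a5@(0,3):A
t=4: a0@(1,2):A a1@(0,1):A a2@(0,0):B a3@(1,3):A a4@(0,2):A a5@(0,3):A
t=5: a0@(1,2):A a1@(0,1):A a2@(1,0):B a3@(1,3):A a4@(0,2):A a5@(0,3):A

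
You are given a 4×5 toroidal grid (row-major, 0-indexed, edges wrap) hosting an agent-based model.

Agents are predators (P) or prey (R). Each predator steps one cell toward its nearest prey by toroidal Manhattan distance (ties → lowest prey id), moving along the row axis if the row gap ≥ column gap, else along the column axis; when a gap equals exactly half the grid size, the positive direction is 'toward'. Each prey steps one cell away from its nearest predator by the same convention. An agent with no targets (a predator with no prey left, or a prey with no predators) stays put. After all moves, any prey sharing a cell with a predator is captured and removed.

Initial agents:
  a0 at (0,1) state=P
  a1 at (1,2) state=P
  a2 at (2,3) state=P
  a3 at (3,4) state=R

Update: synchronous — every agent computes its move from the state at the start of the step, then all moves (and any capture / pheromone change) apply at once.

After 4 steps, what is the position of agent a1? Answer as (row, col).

(3, 2)

t=1: a0@(0,0):P a1@(2,2):P a2@(3,3):P a3@(0,4):R
t=2: a0@(0,4):P a1@(3,2):P a2@(0,3):P
t=3: (unchanged — steady state)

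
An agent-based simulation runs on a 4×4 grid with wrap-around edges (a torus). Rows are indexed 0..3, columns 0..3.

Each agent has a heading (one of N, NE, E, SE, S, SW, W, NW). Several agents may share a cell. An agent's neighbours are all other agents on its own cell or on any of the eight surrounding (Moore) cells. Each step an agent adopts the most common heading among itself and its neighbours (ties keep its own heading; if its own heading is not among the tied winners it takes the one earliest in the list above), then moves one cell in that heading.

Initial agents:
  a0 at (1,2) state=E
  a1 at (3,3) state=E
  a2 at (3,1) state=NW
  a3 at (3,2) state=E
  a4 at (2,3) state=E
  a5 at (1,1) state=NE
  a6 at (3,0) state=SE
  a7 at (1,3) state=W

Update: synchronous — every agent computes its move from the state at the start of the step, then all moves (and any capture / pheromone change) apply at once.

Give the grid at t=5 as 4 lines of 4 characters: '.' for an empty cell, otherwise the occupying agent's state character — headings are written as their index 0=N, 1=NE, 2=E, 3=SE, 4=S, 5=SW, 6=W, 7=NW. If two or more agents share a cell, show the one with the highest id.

..2.
2..2
2...
22.2

t=1: a0@(1,3):E a1@(3,0):E a2@(2,0):NW a3@(3,3):E a4@(2,0):E a5@(0,2):NE a6@(3,1):E a7@(1,0):E
t=2: a0@(1,0):E a1@(3,1):E a2@(2,1):E a3@(3,0):E a4@(2,1):E a5@(0,3):E a6@(3,2):E a7@(1,1):E
t=3: a0@(1,1):E a1@(3,2):E a2@(2,2):E a3@(3,1):E a4@(2,2):E a5@(0,0):E a6@(3,3):E a7@(1,2):E
t=4: a0@(1,2):E a1@(3,3):E a2@(2,3):E a3@(3,2):E a4@(2,3):E a5@(0,1):E a6@(3,0):E a7@(1,3):E
t=5: a0@(1,3):E a1@(3,0):E a2@(2,0):E a3@(3,3):E a4@(2,0):E a5@(0,2):E a6@(3,1):E a7@(1,0):E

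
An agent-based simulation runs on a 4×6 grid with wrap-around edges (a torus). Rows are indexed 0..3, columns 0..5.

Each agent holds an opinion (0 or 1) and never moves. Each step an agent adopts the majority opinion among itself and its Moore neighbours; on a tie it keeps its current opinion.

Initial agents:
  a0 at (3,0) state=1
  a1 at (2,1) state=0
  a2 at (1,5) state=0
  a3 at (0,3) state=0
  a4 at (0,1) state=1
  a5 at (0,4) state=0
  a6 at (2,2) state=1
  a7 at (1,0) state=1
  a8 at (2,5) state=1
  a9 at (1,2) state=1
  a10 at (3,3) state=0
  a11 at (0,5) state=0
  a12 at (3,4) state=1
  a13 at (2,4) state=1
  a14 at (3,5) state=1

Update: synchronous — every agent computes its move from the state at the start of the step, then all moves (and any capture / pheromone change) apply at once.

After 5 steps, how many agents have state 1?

15

t=1: a0@(3,0):1 a1@(2,1):1 a2@(1,5):0 a3@(0,3):0 a4@(0,1):1 a5@(0,4):0 a6@(2,2):1 a7@(1,0):1 a8@(2,5):1 a9@(1,2):1 a10@(3,3):0 a11@(0,5):1 a12@(3,4):1 a13@(2,4):1 a14@(3,5):1
t=2: a0@(3,0):1 a1@(2,1):1 a2@(1,5):1 a3@(0,3):0 a4@(0,1):1 a5@(0,4):0 a6@(2,2):1 a7@(1,0):1 a8@(2,5):1 a9@(1,2):1 a10@(3,3):0 a11@(0,5):1 a12@(3,4):1 a13@(2,4):1 a14@(3,5):1
t=3: a0@(3,0):1 a1@(2,1):1 a2@(1,5):1 a3@(0,3):0 a4@(0,1):1 a5@(0,4):1 a6@(2,2):1 a7@(1,0):1 a8@(2,5):1 a9@(1,2):1 a10@(3,3):0 a11@(0,5):1 a12@(3,4):1 a13@(2,4):1 a14@(3,5):1
t=4: a0@(3,0):1 a1@(2,1):1 a2@(1,5):1 a3@(0,3):1 a4@(0,1):1 a5@(0,4):1 a6@(2,2):1 a7@(1,0):1 a8@(2,5):1 a9@(1,2):1 a10@(3,3):1 a11@(0,5):1 a12@(3,4):1 a13@(2,4):1 a14@(3,5):1
t=5: (unchanged — steady state)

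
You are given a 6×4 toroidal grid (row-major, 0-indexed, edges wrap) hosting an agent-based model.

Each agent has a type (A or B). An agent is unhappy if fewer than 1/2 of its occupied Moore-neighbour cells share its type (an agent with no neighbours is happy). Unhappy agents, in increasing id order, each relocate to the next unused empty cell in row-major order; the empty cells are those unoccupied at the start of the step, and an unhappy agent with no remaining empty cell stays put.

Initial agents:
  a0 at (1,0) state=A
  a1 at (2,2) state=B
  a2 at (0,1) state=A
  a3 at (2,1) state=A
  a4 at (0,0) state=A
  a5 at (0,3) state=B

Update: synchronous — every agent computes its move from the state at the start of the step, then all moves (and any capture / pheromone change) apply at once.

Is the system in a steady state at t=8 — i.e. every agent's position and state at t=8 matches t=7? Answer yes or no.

no

t=1: a0@(1,0):A a1@(0,2):B a2@(0,1):A a3@(2,1):A a4@(0,0):A a5@(1,1):B
t=2: a0@(1,0):A a1@(0,2):B a2@(0,1):A a3@(2,1):A a4@(0,0):A a5@(0,3):B
t=3: a0@(1,0):A a1@(0,2):B a2@(0,1):A a3@(2,1):A a4@(0,0):A a5@(1,1):B
t=4: a0@(1,0):A a1@(0,2):B a2@(0,1):A a3@(2,1):A a4@(0,0):A a5@(0,3):B
t=5: a0@(1,0):A a1@(0,2):B a2@(0,1):A a3@(2,1):A a4@(0,0):A a5@(1,1):B
t=6: a0@(1,0):A a1@(0,2):B a2@(0,1):A a3@(2,1):A a4@(0,0):A a5@(0,3):B
t=7: a0@(1,0):A a1@(0,2):B a2@(0,1):A a3@(2,1):A a4@(0,0):A a5@(1,1):B
t=8: a0@(1,0):A a1@(0,2):B a2@(0,1):A a3@(2,1):A a4@(0,0):A a5@(0,3):B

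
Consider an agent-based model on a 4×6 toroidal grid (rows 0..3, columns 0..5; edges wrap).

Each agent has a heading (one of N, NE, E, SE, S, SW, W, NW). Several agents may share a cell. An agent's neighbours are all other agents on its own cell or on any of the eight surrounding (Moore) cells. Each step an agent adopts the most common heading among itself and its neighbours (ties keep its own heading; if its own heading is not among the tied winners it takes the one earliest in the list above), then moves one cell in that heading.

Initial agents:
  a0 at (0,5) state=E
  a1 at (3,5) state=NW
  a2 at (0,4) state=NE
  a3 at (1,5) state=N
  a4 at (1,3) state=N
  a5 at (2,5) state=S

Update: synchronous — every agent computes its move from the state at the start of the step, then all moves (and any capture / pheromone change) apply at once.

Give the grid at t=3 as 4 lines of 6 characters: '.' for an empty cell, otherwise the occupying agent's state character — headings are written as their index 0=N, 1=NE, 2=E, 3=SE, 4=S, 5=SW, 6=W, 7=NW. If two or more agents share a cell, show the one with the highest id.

..7...
....00
...0.0
......

t=1: a0@(0,0):E a1@(2,4):NW a2@(3,4):N a3@(0,5):N a4@(0,3):N a5@(3,5):S
t=2: a0@(0,1):E a1@(1,3):NW a2@(2,4):N a3@(3,5):N a4@(3,3):N a5@(2,5):N
t=3: a0@(0,2):E a1@(0,2):NW a2@(1,4):N a3@(2,5):N a4@(2,3):N a5@(1,5):N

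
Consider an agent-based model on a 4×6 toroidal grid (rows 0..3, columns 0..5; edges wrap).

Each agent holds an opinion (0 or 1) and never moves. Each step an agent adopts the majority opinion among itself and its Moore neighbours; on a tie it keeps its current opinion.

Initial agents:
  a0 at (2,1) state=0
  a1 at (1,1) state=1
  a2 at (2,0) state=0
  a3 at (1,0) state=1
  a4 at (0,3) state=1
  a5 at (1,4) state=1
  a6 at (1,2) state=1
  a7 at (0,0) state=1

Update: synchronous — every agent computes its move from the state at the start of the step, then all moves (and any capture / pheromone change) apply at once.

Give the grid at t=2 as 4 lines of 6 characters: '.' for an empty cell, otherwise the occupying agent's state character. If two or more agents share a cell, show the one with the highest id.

t=1: a0@(2,1):1 a1@(1,1):1 a2@(2,0):0 a3@(1,0):1 a4@(0,3):1 a5@(1,4):1 a6@(1,2):1 a7@(0,0):1
t=2: a0@(2,1):1 a1@(1,1):1 a2@(2,0):1 a3@(1,0):1 a4@(0,3):1 a5@(1,4):1 a6@(1,2):1 a7@(0,0):1

1..1..
111.1.
11....
......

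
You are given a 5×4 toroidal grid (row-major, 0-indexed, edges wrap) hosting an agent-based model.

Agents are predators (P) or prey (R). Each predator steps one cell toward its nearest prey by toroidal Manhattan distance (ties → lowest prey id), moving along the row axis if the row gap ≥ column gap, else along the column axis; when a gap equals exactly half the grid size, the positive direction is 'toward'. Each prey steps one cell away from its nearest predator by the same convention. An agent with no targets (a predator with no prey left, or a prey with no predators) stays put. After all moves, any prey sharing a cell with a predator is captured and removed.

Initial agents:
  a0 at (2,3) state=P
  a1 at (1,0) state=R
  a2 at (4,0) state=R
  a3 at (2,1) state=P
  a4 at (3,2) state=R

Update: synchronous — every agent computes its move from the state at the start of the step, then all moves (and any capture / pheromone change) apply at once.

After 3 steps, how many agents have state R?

t=1: a0@(1,3):P a1@(0,0):R a2@(0,0):R a3@(1,1):P a4@(4,2):R
t=2: a0@(0,3):P a1@(4,0):R a2@(4,0):R a3@(0,1):P a4@(3,2):R
t=3: a0@(4,3):P a1@(3,0):R a2@(3,0):R a3@(4,1):P a4@(2,2):R

3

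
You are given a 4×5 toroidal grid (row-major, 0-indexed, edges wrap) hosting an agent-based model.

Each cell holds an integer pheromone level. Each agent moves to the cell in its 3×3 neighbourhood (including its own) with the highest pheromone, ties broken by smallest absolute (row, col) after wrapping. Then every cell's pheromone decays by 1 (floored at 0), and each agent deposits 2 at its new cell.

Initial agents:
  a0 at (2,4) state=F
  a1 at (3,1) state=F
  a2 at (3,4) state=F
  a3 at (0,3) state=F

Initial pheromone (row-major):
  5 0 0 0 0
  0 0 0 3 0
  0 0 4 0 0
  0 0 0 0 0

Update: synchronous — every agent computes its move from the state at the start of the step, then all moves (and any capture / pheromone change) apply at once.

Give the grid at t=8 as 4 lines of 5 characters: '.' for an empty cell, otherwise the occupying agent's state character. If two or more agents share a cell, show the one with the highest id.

F....
...F.
.....
.....

t=1: a0@(1,3) a1@(0,0) a2@(0,0) a3@(1,3) | pheromone: 8 0 0 0 0 / 0 0 0 6 0 / 0 0 3 0 0 / 0 0 0 0 0
t=2: a0@(1,3) a1@(0,0) a2@(0,0) a3@(1,3) | pheromone: 11 0 0 0 0 / 0 0 0 9 0 / 0 0 2 0 0 / 0 0 0 0 0
t=3: a0@(1,3) a1@(0,0) a2@(0,0) a3@(1,3) | pheromone: 14 0 0 0 0 / 0 0 0 12 0 / 0 0 1 0 0 / 0 0 0 0 0
t=4: a0@(1,3) a1@(0,0) a2@(0,0) a3@(1,3) | pheromone: 17 0 0 0 0 / 0 0 0 15 0 / 0 0 0 0 0 / 0 0 0 0 0
t=5: a0@(1,3) a1@(0,0) a2@(0,0) a3@(1,3) | pheromone: 20 0 0 0 0 / 0 0 0 18 0 / 0 0 0 0 0 / 0 0 0 0 0
t=6: a0@(1,3) a1@(0,0) a2@(0,0) a3@(1,3) | pheromone: 23 0 0 0 0 / 0 0 0 21 0 / 0 0 0 0 0 / 0 0 0 0 0
t=7: a0@(1,3) a1@(0,0) a2@(0,0) a3@(1,3) | pheromone: 26 0 0 0 0 / 0 0 0 24 0 / 0 0 0 0 0 / 0 0 0 0 0
t=8: a0@(1,3) a1@(0,0) a2@(0,0) a3@(1,3) | pheromone: 29 0 0 0 0 / 0 0 0 27 0 / 0 0 0 0 0 / 0 0 0 0 0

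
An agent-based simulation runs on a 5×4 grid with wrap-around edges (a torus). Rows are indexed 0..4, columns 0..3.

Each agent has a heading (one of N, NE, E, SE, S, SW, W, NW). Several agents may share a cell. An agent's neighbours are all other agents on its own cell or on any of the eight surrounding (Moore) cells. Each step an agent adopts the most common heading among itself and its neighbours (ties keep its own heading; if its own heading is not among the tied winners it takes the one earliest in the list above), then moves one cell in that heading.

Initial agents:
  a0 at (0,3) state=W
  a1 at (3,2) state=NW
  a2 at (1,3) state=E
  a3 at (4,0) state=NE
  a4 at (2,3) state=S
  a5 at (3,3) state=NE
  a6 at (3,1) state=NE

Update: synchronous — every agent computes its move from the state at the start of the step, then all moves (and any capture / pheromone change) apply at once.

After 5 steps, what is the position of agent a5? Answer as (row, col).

t=1: a0@(0,2):W a1@(2,3):NE a2@(1,0):E a3@(3,1):NE a4@(3,3):S a5@(2,0):NE a6@(2,2):NE
t=2: a0@(0,1):W a1@(1,0):NE a2@(0,1):NE a3@(2,2):NE a4@(2,0):NE a5@(1,1):NE a6@(1,3):NE
t=3: a0@(4,2):NE a1@(0,1):NE a2@(4,2):NE a3@(1,3):NE a4@(1,1):NE a5@(0,2):NE a6@(0,0):NE
t=4: a0@(3,3):NE a1@(4,2):NE a2@(3,3):NE a3@(0,0):NE a4@(0,2):NE a5@(4,3):NE a6@(4,1):NE
t=5: a0@(2,0):NE a1@(3,3):NE a2@(2,0):NE a3@(4,1):NE a4@(4,3):NE a5@(3,0):NE a6@(3,2):NE

(3, 0)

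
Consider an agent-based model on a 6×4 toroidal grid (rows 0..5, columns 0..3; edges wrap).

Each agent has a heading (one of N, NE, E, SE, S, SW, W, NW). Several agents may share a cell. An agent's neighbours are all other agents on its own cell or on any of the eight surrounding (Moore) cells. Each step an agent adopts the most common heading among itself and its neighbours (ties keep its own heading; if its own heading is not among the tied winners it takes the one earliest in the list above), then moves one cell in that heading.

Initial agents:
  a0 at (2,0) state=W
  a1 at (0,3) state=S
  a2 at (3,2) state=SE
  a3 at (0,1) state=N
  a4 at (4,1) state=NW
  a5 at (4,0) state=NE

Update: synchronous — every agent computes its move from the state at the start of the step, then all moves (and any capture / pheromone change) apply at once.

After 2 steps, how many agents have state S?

t=1: a0@(2,3):W a1@(1,3):S a2@(4,3):SE a3@(5,1):N a4@(3,0):NW a5@(3,1):NE
t=2: a0@(2,2):W a1@(2,3):S a2@(5,0):SE a3@(4,1):N a4@(2,3):NW a5@(2,2):NE

1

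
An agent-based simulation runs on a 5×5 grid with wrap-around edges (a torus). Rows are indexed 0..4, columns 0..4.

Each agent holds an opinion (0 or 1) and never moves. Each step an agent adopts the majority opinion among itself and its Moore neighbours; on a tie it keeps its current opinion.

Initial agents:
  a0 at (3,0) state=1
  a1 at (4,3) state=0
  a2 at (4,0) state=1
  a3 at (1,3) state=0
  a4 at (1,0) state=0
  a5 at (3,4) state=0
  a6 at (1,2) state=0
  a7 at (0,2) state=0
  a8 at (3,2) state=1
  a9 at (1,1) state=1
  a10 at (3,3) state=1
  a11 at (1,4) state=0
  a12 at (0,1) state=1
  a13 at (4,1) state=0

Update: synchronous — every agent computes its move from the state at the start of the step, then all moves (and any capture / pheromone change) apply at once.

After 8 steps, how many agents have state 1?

t=1: a0@(3,0):1 a1@(4,3):0 a2@(4,0):1 a3@(1,3):0 a4@(1,0):0 a5@(3,4):1 a6@(1,2):0 a7@(0,2):0 a8@(3,2):1 a9@(1,1):0 a10@(3,3):1 a11@(1,4):0 a12@(0,1):0 a13@(4,1):1
t=2: a0@(3,0):1 a1@(4,3):1 a2@(4,0):1 a3@(1,3):0 a4@(1,0):0 a5@(3,4):1 a6@(1,2):0 a7@(0,2):0 a8@(3,2):1 a9@(1,1):0 a10@(3,3):1 a11@(1,4):0 a12@(0,1):0 a13@(4,1):1
t=3: (unchanged — steady state)

7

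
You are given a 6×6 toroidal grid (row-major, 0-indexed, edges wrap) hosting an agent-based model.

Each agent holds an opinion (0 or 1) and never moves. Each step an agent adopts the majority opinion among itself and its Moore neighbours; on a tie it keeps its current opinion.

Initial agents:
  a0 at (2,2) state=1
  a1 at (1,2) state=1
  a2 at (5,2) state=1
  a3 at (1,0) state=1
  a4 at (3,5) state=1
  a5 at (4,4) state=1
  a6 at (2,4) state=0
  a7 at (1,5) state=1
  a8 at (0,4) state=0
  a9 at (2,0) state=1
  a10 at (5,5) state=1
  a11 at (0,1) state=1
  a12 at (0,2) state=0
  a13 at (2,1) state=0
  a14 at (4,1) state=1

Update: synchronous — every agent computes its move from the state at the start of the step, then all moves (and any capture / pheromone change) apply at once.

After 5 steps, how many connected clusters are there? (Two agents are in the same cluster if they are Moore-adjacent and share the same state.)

1

t=1: a0@(2,2):1 a1@(1,2):1 a2@(5,2):1 a3@(1,0):1 a4@(3,5):1 a5@(4,4):1 a6@(2,4):1 a7@(1,5):1 a8@(0,4):1 a9@(2,0):1 a10@(5,5):1 a11@(0,1):1 a12@(0,2):1 a13@(2,1):1 a14@(4,1):1
t=2: (unchanged — steady state)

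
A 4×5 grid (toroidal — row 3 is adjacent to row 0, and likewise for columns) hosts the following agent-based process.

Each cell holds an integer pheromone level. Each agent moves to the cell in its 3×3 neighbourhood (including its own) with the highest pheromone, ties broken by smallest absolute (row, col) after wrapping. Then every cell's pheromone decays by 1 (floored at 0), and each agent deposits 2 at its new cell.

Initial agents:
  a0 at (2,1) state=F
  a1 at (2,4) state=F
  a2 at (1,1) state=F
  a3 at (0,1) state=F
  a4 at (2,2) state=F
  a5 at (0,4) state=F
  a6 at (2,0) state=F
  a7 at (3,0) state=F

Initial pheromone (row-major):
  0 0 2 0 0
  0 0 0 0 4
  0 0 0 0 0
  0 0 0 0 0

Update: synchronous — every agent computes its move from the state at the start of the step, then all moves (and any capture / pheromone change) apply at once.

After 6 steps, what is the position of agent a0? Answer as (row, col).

t=1: a0@(1,0) a1@(1,4) a2@(0,2) a3@(0,2) a4@(1,1) a5@(1,4) a6@(1,4) a7@(0,0) | pheromone: 2 0 5 0 0 / 2 2 0 0 9 / 0 0 0 0 0 / 0 0 0 0 0
t=2: a0@(1,4) a1@(1,4) a2@(0,2) a3@(0,2) a4@(0,2) a5@(1,4) a6@(1,4) a7@(1,4) | pheromone: 1 0 10 0 0 / 1 1 0 0 18 / 0 0 0 0 0 / 0 0 0 0 0
t=3: a0@(1,4) a1@(1,4) a2@(0,2) a3@(0,2) a4@(0,2) a5@(1,4) a6@(1,4) a7@(1,4) | pheromone: 0 0 15 0 0 / 0 0 0 0 27 / 0 0 0 0 0 / 0 0 0 0 0
t=4: a0@(1,4) a1@(1,4) a2@(0,2) a3@(0,2) a4@(0,2) a5@(1,4) a6@(1,4) a7@(1,4) | pheromone: 0 0 20 0 0 / 0 0 0 0 36 / 0 0 0 0 0 / 0 0 0 0 0
t=5: a0@(1,4) a1@(1,4) a2@(0,2) a3@(0,2) a4@(0,2) a5@(1,4) a6@(1,4) a7@(1,4) | pheromone: 0 0 25 0 0 / 0 0 0 0 45 / 0 0 0 0 0 / 0 0 0 0 0
t=6: a0@(1,4) a1@(1,4) a2@(0,2) a3@(0,2) a4@(0,2) a5@(1,4) a6@(1,4) a7@(1,4) | pheromone: 0 0 30 0 0 / 0 0 0 0 54 / 0 0 0 0 0 / 0 0 0 0 0

(1, 4)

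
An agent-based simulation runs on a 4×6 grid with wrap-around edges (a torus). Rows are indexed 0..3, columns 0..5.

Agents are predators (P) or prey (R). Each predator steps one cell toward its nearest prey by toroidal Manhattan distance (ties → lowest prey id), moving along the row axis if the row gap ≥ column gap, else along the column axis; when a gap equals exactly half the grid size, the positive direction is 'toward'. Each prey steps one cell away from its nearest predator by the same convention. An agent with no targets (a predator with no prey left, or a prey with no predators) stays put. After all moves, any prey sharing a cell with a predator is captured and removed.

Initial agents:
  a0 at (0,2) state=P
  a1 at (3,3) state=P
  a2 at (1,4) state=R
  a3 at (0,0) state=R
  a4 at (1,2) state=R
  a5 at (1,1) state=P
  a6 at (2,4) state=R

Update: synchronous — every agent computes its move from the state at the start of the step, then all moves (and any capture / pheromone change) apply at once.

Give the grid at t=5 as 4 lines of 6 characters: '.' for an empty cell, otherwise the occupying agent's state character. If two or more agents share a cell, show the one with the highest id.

.....R
..P..R
..R...
....R.

t=1: a0@(1,2):P a1@(2,3):P a2@(1,5):R a3@(0,5):R a4@(2,2):R a5@(1,2):P a6@(1,4):R
t=2: a0@(2,2):P a1@(2,2):P a2@(1,4):R a3@(0,4):R a4@(3,2):R a5@(2,2):P a6@(1,5):R
t=3: a0@(3,2):P a1@(3,2):P a2@(1,5):R a3@(3,4):R a4@(0,2):R a5@(3,2):P a6@(1,4):R
t=4: a0@(0,2):P a1@(0,2):P a2@(1,4):R a3@(3,5):R a4@(1,2):R a5@(0,2):P a6@(0,4):R
t=5: a0@(1,2):P a1@(1,2):P a2@(1,5):R a3@(3,4):R a4@(2,2):R a5@(1,2):P a6@(0,5):R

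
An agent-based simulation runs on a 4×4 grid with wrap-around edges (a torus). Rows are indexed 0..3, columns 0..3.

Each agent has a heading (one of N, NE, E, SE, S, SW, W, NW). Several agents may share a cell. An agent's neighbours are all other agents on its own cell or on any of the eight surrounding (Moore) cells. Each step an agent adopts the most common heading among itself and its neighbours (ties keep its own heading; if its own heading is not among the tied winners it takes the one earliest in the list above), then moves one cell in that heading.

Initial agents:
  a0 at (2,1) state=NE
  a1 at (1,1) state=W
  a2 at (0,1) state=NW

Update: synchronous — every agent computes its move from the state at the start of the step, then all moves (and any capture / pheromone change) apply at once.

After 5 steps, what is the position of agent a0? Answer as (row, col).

(1, 2)

t=1: a0@(1,2):NE a1@(1,0):W a2@(3,0):NW
t=2: a0@(0,3):NE a1@(1,3):W a2@(2,3):NW
t=3: a0@(3,0):NE a1@(1,2):W a2@(1,2):NW
t=4: a0@(2,1):NE a1@(1,1):W a2@(0,1):NW
t=5: a0@(1,2):NE a1@(1,0):W a2@(3,0):NW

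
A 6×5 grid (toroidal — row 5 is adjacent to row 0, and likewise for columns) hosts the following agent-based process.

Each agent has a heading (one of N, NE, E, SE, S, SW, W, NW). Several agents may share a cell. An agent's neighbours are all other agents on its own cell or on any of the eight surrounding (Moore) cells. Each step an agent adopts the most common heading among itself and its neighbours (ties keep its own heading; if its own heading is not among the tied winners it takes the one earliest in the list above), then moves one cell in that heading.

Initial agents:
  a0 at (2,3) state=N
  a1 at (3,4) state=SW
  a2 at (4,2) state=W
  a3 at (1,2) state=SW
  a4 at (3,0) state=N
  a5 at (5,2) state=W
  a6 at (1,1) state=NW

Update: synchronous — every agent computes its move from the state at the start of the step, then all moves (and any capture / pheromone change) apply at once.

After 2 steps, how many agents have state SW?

t=1: a0@(3,2):SW a1@(2,4):N a2@(4,1):W a3@(2,1):SW a4@(2,0):N a5@(5,1):W a6@(0,0):NW
t=2: a0@(4,1):SW a1@(1,4):N a2@(4,0):W a3@(3,0):SW a4@(1,0):N a5@(5,0):W a6@(5,4):NW

2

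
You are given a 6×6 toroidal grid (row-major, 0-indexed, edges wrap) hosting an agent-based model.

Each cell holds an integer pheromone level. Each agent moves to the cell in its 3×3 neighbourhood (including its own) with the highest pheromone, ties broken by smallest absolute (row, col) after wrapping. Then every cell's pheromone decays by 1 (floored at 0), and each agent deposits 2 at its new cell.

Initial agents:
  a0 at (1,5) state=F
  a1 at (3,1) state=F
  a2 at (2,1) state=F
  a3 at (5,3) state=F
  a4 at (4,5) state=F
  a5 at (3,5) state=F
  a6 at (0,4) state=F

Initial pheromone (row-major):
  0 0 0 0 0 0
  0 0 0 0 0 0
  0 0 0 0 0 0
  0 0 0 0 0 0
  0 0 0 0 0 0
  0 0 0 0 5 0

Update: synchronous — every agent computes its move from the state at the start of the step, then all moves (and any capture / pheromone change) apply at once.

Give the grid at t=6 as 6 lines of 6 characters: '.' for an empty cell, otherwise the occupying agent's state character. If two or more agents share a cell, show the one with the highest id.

F.....
......
F.....
......
......
....F.

t=1: a0@(0,0) a1@(2,0) a2@(1,0) a3@(5,4) a4@(5,4) a5@(2,0) a6@(5,4) | pheromone: 2 0 0 0 0 0 / 2 0 0 0 0 0 / 4 0 0 0 0 0 / 0 0 0 0 0 0 / 0 0 0 0 0 0 / 0 0 0 0 10 0
t=2: a0@(0,0) a1@(2,0) a2@(2,0) a3@(5,4) a4@(5,4) a5@(2,0) a6@(5,4) | pheromone: 3 0 0 0 0 0 / 1 0 0 0 0 0 / 9 0 0 0 0 0 / 0 0 0 0 0 0 / 0 0 0 0 0 0 / 0 0 0 0 15 0
t=3: a0@(0,0) a1@(2,0) a2@(2,0) a3@(5,4) a4@(5,4) a5@(2,0) a6@(5,4) | pheromone: 4 0 0 0 0 0 / 0 0 0 0 0 0 / 14 0 0 0 0 0 / 0 0 0 0 0 0 / 0 0 0 0 0 0 / 0 0 0 0 20 0
t=4: a0@(0,0) a1@(2,0) a2@(2,0) a3@(5,4) a4@(5,4) a5@(2,0) a6@(5,4) | pheromone: 5 0 0 0 0 0 / 0 0 0 0 0 0 / 19 0 0 0 0 0 / 0 0 0 0 0 0 / 0 0 0 0 0 0 / 0 0 0 0 25 0
t=5: a0@(0,0) a1@(2,0) a2@(2,0) a3@(5,4) a4@(5,4) a5@(2,0) a6@(5,4) | pheromone: 6 0 0 0 0 0 / 0 0 0 0 0 0 / 24 0 0 0 0 0 / 0 0 0 0 0 0 / 0 0 0 0 0 0 / 0 0 0 0 30 0
t=6: a0@(0,0) a1@(2,0) a2@(2,0) a3@(5,4) a4@(5,4) a5@(2,0) a6@(5,4) | pheromone: 7 0 0 0 0 0 / 0 0 0 0 0 0 / 29 0 0 0 0 0 / 0 0 0 0 0 0 / 0 0 0 0 0 0 / 0 0 0 0 35 0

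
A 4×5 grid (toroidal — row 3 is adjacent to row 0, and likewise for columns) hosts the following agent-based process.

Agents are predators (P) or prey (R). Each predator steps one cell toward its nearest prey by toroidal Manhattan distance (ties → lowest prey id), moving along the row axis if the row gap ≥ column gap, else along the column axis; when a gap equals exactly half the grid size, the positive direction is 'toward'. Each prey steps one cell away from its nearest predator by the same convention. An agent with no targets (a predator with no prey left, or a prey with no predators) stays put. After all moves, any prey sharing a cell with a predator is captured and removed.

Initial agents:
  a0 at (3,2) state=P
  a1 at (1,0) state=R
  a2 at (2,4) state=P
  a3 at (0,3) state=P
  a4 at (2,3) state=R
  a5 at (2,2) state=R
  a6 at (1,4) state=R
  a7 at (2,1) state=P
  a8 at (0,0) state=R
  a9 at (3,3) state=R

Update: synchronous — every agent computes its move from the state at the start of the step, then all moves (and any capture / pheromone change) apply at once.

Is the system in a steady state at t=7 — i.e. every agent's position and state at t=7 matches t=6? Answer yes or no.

t=1: a0@(2,2):P a1@(0,0):R a2@(2,3):P a3@(3,3):P a5@(1,2):R a6@(0,4):R a7@(2,2):P a8@(0,1):R a9@(3,4):R
t=2: a0@(1,2):P a1@(0,1):R a2@(1,3):P a3@(3,4):P a5@(0,2):R a6@(1,4):R a7@(1,2):P a8@(3,1):R a9@(3,0):R
t=3: a0@(0,2):P a1@(3,1):R a2@(1,4):P a3@(3,0):P a5@(3,2):R a6@(1,0):R a7@(0,2):P a8@(3,2):R a9@(3,1):R
t=4: a0@(3,2):P a2@(1,0):P a3@(3,1):P a5@(2,2):R a6@(1,1):R a7@(3,2):P a8@(2,2):R
t=5: a0@(2,2):P a2@(1,1):P a3@(2,1):P a5@(1,2):R a6@(1,2):R a7@(2,2):P a8@(1,2):R
t=6: a0@(1,2):P a2@(1,2):P a3@(1,1):P a5@(0,2):R a6@(0,2):R a7@(1,2):P a8@(0,2):R
t=7: a0@(0,2):P a2@(0,2):P a3@(0,1):P a5@(3,2):R a6@(3,2):R a7@(0,2):P a8@(3,2):R

no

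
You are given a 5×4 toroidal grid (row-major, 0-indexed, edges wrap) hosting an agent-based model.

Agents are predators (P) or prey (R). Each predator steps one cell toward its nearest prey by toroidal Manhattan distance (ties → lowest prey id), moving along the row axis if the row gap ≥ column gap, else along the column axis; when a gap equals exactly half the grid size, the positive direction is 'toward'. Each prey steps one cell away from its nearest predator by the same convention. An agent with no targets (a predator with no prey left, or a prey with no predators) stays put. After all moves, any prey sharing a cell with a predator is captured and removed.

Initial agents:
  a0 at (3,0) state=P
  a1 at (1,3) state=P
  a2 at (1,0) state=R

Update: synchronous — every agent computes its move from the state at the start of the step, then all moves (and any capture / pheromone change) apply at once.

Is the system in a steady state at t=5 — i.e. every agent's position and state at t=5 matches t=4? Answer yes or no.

t=1: a0@(2,0):P a1@(1,0):P a2@(1,1):R
t=2: a0@(1,0):P a1@(1,1):P a2@(1,2):R
t=3: a0@(1,1):P a1@(1,2):P a2@(1,3):R
t=4: a0@(1,2):P a1@(1,3):P a2@(1,0):R
t=5: a0@(1,3):P a1@(1,0):P a2@(1,1):R

no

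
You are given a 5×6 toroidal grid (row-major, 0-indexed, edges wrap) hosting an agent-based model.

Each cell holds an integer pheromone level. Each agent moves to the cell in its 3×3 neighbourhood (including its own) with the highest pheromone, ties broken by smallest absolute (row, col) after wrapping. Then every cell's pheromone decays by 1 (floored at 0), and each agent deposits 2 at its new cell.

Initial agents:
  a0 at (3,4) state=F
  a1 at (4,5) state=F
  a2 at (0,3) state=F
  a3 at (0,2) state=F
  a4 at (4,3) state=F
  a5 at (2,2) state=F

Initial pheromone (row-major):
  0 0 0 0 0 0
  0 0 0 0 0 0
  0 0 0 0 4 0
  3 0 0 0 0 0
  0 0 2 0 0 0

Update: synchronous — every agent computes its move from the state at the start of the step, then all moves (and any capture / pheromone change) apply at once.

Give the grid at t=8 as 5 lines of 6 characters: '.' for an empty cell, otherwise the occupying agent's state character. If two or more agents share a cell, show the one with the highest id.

t=1: a0@(2,4) a1@(3,0) a2@(4,2) a3@(4,2) a4@(4,2) a5@(1,1) | pheromone: 0 0 0 0 0 0 / 0 2 0 0 0 0 / 0 0 0 0 5 0 / 4 0 0 0 0 0 / 0 0 7 0 0 0
t=2: a0@(2,4) a1@(3,0) a2@(4,2) a3@(4,2) a4@(4,2) a5@(1,1) | pheromone: 0 0 0 0 0 0 / 0 3 0 0 0 0 / 0 0 0 0 6 0 / 5 0 0 0 0 0 / 0 0 12 0 0 0
t=3: a0@(2,4) a1@(3,0) a2@(4,2) a3@(4,2) a4@(4,2) a5@(1,1) | pheromone: 0 0 0 0 0 0 / 0 4 0 0 0 0 / 0 0 0 0 7 0 / 6 0 0 0 0 0 / 0 0 17 0 0 0
t=4: a0@(2,4) a1@(3,0) a2@(4,2) a3@(4,2) a4@(4,2) a5@(1,1) | pheromone: 0 0 0 0 0 0 / 0 5 0 0 0 0 / 0 0 0 0 8 0 / 7 0 0 0 0 0 / 0 0 22 0 0 0
t=5: a0@(2,4) a1@(3,0) a2@(4,2) a3@(4,2) a4@(4,2) a5@(1,1) | pheromone: 0 0 0 0 0 0 / 0 6 0 0 0 0 / 0 0 0 0 9 0 / 8 0 0 0 0 0 / 0 0 27 0 0 0
t=6: a0@(2,4) a1@(3,0) a2@(4,2) a3@(4,2) a4@(4,2) a5@(1,1) | pheromone: 0 0 0 0 0 0 / 0 7 0 0 0 0 / 0 0 0 0 10 0 / 9 0 0 0 0 0 / 0 0 32 0 0 0
t=7: a0@(2,4) a1@(3,0) a2@(4,2) a3@(4,2) a4@(4,2) a5@(1,1) | pheromone: 0 0 0 0 0 0 / 0 8 0 0 0 0 / 0 0 0 0 11 0 / 10 0 0 0 0 0 / 0 0 37 0 0 0
t=8: a0@(2,4) a1@(3,0) a2@(4,2) a3@(4,2) a4@(4,2) a5@(1,1) | pheromone: 0 0 0 0 0 0 / 0 9 0 0 0 0 / 0 0 0 0 12 0 / 11 0 0 0 0 0 / 0 0 42 0 0 0

......
.F....
....F.
F.....
..F...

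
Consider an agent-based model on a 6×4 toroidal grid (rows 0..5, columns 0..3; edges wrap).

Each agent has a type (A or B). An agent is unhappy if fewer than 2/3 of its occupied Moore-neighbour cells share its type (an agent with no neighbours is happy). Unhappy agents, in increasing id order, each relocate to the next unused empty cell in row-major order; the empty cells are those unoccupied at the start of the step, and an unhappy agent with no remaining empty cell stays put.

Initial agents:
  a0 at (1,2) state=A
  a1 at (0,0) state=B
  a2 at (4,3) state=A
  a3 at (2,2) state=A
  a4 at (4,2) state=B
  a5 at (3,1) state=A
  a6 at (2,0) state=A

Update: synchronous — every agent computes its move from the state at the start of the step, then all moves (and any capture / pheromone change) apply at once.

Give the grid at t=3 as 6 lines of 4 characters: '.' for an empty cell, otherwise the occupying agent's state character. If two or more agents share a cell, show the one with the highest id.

ABA.
...B
A.A.
.A..
....
....

t=1: a0@(1,2):A a1@(0,0):B a2@(0,1):A a3@(2,2):A a4@(0,2):B a5@(3,1):A a6@(2,0):A
t=2: a0@(1,2):A a1@(0,3):B a2@(1,0):A a3@(2,2):A a4@(1,1):B a5@(3,1):A a6@(2,0):A
t=3: a0@(0,0):A a1@(0,1):B a2@(0,2):A a3@(2,2):A a4@(1,3):B a5@(3,1):A a6@(2,0):A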